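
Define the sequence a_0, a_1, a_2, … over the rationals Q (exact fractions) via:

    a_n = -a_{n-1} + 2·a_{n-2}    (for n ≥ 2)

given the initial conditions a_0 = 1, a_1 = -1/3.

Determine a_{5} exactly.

a_2 = -1·-1/3 + 2·1 = 7/3
a_3 = -1·7/3 + 2·-1/3 = -3
a_4 = -1·-3 + 2·7/3 = 23/3
a_5 = -1·23/3 + 2·-3 = -41/3

-41/3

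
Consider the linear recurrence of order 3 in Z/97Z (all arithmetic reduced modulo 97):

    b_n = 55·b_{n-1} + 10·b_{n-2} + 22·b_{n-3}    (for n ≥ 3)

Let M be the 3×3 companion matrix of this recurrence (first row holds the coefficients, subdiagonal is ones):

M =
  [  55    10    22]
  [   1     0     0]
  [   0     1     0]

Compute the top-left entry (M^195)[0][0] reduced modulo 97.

50

(M^195)[0][0] is the top entry after applying M 195 times to the unit state (1, 0, 0). Equivalently it is h_{197} for the auxiliary sequence (h_n) obeying the same recurrence with h_2 = 1 and h_i = 0 for 0 ≤ i < 2:
h_3 = 55·1 + 10·0 + 22·0 = 55
h_4 = 55·55 + 10·1 + 22·0 = 28
h_5 = 55·28 + 10·55 + 22·1 = 75
h_6 = 55·75 + 10·28 + 22·55 = 86
h_7 = 55·86 + 10·75 + 22·28 = 82
h_8 = 55·82 + 10·86 + 22·75 = 36
Continuing the recurrence:
  h_9 = 36;  h_10 = 70;  h_11 = 55;  h_12 = 55;  h_13 = 71;  h_14 = 39
  h_15 = 88;  h_16 = 2;  h_17 = 5;  h_18 = 0;  h_19 = 94;  h_20 = 42
  h_21 = 49;  h_22 = 42;  h_23 = 38;  h_24 = 96;  h_25 = 85;  h_26 = 69
  h_27 = 64;  h_28 = 66;  h_29 = 65;  h_30 = 17;  h_31 = 30;  h_32 = 49
  h_33 = 71;  h_34 = 11;  h_35 = 65;  h_36 = 9;  h_37 = 29;  h_38 = 11
  h_39 = 26;  h_40 = 44;  h_41 = 12;  h_42 = 23;  h_43 = 25;  h_44 = 26
  h_45 = 52;  h_46 = 81;  h_47 = 18;  h_48 = 34;  h_49 = 49;  h_50 = 36
  h_51 = 17;  h_52 = 45;  h_53 = 42;  h_54 = 30;  h_55 = 53;  h_56 = 65
  h_57 = 12;  h_58 = 51;  h_59 = 87;  h_60 = 30;  h_61 = 53;  h_62 = 85
  h_63 = 45;  h_64 = 29;  h_65 = 35;  h_66 = 4;  h_67 = 44;  h_68 = 29
  h_69 = 86;  h_70 = 71;  h_71 = 68;  h_72 = 37;  h_73 = 9;  h_74 = 33
  h_75 = 3;  h_76 = 14;  h_77 = 71;  h_78 = 37;  h_79 = 46;  h_80 = 0
  h_81 = 13;  h_82 = 78;  h_83 = 55;  h_84 = 17;  h_85 = 0;  h_86 = 22
  h_87 = 32;  h_88 = 40;  h_89 = 94;  h_90 = 66;  h_91 = 18;  h_92 = 32
  h_93 = 94;  h_94 = 66;  h_95 = 36;  h_96 = 52;  h_97 = 16;  h_98 = 58
  h_99 = 32;  h_100 = 73;  h_101 = 82;  h_102 = 27;  h_103 = 31;  h_104 = 93
  h_105 = 5;  h_106 = 44;  h_107 = 54;  h_108 = 28;  h_109 = 41;  h_110 = 37
  h_111 = 54;  h_112 = 71;  h_113 = 21;  h_114 = 46;  h_115 = 34;  h_116 = 76
  h_117 = 3;  h_118 = 24;  h_119 = 15;  h_120 = 64;  h_121 = 27;  h_122 = 30
  h_123 = 30;  h_124 = 22;  h_125 = 36;  h_126 = 47;  h_127 = 34;  h_128 = 28
  h_129 = 4;  h_130 = 84;  h_131 = 38;  h_132 = 11;  h_133 = 20;  h_134 = 9
  h_135 = 64;  h_136 = 73;  h_137 = 3;  h_138 = 72;  h_139 = 67;  h_140 = 9
  h_141 = 33;  h_142 = 81;  h_143 = 36;  h_144 = 24;  h_145 = 67;  h_146 = 61
  h_147 = 91;  h_148 = 8;  h_149 = 73;  h_150 = 83;  h_151 = 39;  h_152 = 22
  h_153 = 31;  h_154 = 67;  h_155 = 17;  h_156 = 56;  h_157 = 68;  h_158 = 18
  h_159 = 89;  h_160 = 72;  h_161 = 8;  h_162 = 14;  h_163 = 9;  h_164 = 35
  h_165 = 92;  h_166 = 79;  h_167 = 21;  h_168 = 89;  h_169 = 53;  h_170 = 96
  h_171 = 8;  h_172 = 44;  h_173 = 53;  h_174 = 39;  h_175 = 54;  h_176 = 64
  h_177 = 68;  h_178 = 39;  h_179 = 62;  h_180 = 58;  h_181 = 12;  h_182 = 82
  h_183 = 86;  h_184 = 91;  h_185 = 6;  h_186 = 28;  h_187 = 13;  h_188 = 60
  h_189 = 69;  h_190 = 25;  h_191 = 87;  h_192 = 54;  h_193 = 25;  h_194 = 46
  h_195 = 88
h_196 = 55·88 + 10·46 + 22·25 = 30
h_197 = 55·30 + 10·88 + 22·46 = 50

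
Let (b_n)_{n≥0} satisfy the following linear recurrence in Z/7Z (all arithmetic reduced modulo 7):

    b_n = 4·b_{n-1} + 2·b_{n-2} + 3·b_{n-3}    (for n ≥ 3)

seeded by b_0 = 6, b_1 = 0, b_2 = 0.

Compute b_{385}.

b_3 = 4·0 + 2·0 + 3·6 = 4
b_4 = 4·4 + 2·0 + 3·0 = 2
b_5 = 4·2 + 2·4 + 3·0 = 2
b_6 = 4·2 + 2·2 + 3·4 = 3
b_7 = 4·3 + 2·2 + 3·2 = 1
b_8 = 4·1 + 2·3 + 3·2 = 2
Continuing the recurrence:
  b_9 = 5;  b_10 = 6;  b_11 = 5;  b_12 = 5;  b_13 = 6;  b_14 = 0
  b_15 = 6;  b_16 = 0;  b_17 = 5;  b_18 = 3;  b_19 = 1;  b_20 = 4
  b_21 = 6;  b_22 = 0;  b_23 = 3;  b_24 = 2;  b_25 = 0;  b_26 = 6
  b_27 = 2;  b_28 = 6;  b_29 = 4;  b_30 = 6;  b_31 = 1;  b_32 = 0
  b_33 = 6;  b_34 = 6;  b_35 = 1;  b_36 = 6;  b_37 = 2;  b_38 = 2
  b_39 = 2;  b_40 = 4;  b_41 = 5;  b_42 = 6;  b_43 = 4;  b_44 = 1
  b_45 = 2;  b_46 = 1;  b_47 = 4;  b_48 = 3;  b_49 = 2;  b_50 = 5
  b_51 = 5;  b_52 = 1;  b_53 = 1;  b_54 = 0;  b_55 = 5;  b_56 = 2
  b_57 = 4;  b_58 = 0;  b_59 = 0;  b_60 = 5;  b_61 = 6;  b_62 = 6
  b_63 = 2;  b_64 = 3;  b_65 = 6;  b_66 = 1;  b_67 = 4;  b_68 = 1
  b_69 = 1;  b_70 = 4;  b_71 = 0;  b_72 = 4;  b_73 = 0;  b_74 = 1
  b_75 = 2;  b_76 = 3;  b_77 = 5;  b_78 = 4;  b_79 = 0;  b_80 = 2
  b_81 = 6;  b_82 = 0;  b_83 = 4;  b_84 = 6;  b_85 = 4;  b_86 = 5
  b_87 = 4;  b_88 = 3;  b_89 = 0;  b_90 = 4;  b_91 = 4;  b_92 = 3
  b_93 = 4;  b_94 = 6;  b_95 = 6;  b_96 = 6;  b_97 = 5;  b_98 = 1
  b_99 = 4;  b_100 = 5;  b_101 = 3;  b_102 = 6;  b_103 = 3;  b_104 = 5
  b_105 = 2;  b_106 = 6;  b_107 = 1;  b_108 = 1;  b_109 = 3;  b_110 = 3
  b_111 = 0;  b_112 = 1;  b_113 = 6;  b_114 = 5;  b_115 = 0;  b_116 = 0
  b_117 = 1;  b_118 = 4;  b_119 = 4;  b_120 = 6;  b_121 = 2;  b_122 = 4
  b_123 = 3;  b_124 = 5;  b_125 = 3;  b_126 = 3;  b_127 = 5;  b_128 = 0
  b_129 = 5;  b_130 = 0;  b_131 = 3;  b_132 = 6;  b_133 = 2;  b_134 = 1
  b_135 = 5;  b_136 = 0;  b_137 = 6;  b_138 = 4;  b_139 = 0;  b_140 = 5
  b_141 = 4;  b_142 = 5;  b_143 = 1;  b_144 = 5;  b_145 = 2;  b_146 = 0
  b_147 = 5;  b_148 = 5;  b_149 = 2;  b_150 = 5;  b_151 = 4;  b_152 = 4
  b_153 = 4;  b_154 = 1;  b_155 = 3;  b_156 = 5;  b_157 = 1;  b_158 = 2
  b_159 = 4;  b_160 = 2;  b_161 = 1;  b_162 = 6;  b_163 = 4;  b_164 = 3
  b_165 = 3;  b_166 = 2;  b_167 = 2;  b_168 = 0;  b_169 = 3;  b_170 = 4
  b_171 = 1;  b_172 = 0;  b_173 = 0;  b_174 = 3;  b_175 = 5;  b_176 = 5
  b_177 = 4;  b_178 = 6;  b_179 = 5;  b_180 = 2;  b_181 = 1;  b_182 = 2
  b_183 = 2;  b_184 = 1;  b_185 = 0;  b_186 = 1;  b_187 = 0;  b_188 = 2
  b_189 = 4;  b_190 = 6;  b_191 = 3;  b_192 = 1;  b_193 = 0;  b_194 = 4
  b_195 = 5;  b_196 = 0;  b_197 = 1;  b_198 = 5;  b_199 = 1;  b_200 = 3
  b_201 = 1;  b_202 = 6;  b_203 = 0;  b_204 = 1;  b_205 = 1;  b_206 = 6
  b_207 = 1;  b_208 = 5;  b_209 = 5;  b_210 = 5;  b_211 = 3;  b_212 = 2
  b_213 = 1;  b_214 = 3;  b_215 = 6;  b_216 = 5;  b_217 = 6;  b_218 = 3
  b_219 = 4;  b_220 = 5;  b_221 = 2;  b_222 = 2;  b_223 = 6;  b_224 = 6
  b_225 = 0;  b_226 = 2;  b_227 = 5;  b_228 = 3;  b_229 = 0;  b_230 = 0
  b_231 = 2;  b_232 = 1;  b_233 = 1;  b_234 = 5;  b_235 = 4;  b_236 = 1
  b_237 = 6;  b_238 = 3;  b_239 = 6;  b_240 = 6;  b_241 = 3;  b_242 = 0
  b_243 = 3;  b_244 = 0;  b_245 = 6;  b_246 = 5;  b_247 = 4;  b_248 = 2
  b_249 = 3;  b_250 = 0;  b_251 = 5;  b_252 = 1;  b_253 = 0;  b_254 = 3
  b_255 = 1;  b_256 = 3;  b_257 = 2;  b_258 = 3;  b_259 = 4;  b_260 = 0
  b_261 = 3;  b_262 = 3;  b_263 = 4;  b_264 = 3;  b_265 = 1;  b_266 = 1
  b_267 = 1;  b_268 = 2;  b_269 = 6;  b_270 = 3;  b_271 = 2;  b_272 = 4
  b_273 = 1;  b_274 = 4;  b_275 = 2;  b_276 = 5;  b_277 = 1;  b_278 = 6
  b_279 = 6;  b_280 = 4;  b_281 = 4;  b_282 = 0;  b_283 = 6;  b_284 = 1
  b_285 = 2;  b_286 = 0;  b_287 = 0;  b_288 = 6;  b_289 = 3;  b_290 = 3
  b_291 = 1;  b_292 = 5;  b_293 = 3;  b_294 = 4;  b_295 = 2;  b_296 = 4
  b_297 = 4;  b_298 = 2;  b_299 = 0;  b_300 = 2;  b_301 = 0;  b_302 = 4
  b_303 = 1;  b_304 = 5;  b_305 = 6;  b_306 = 2;  b_307 = 0;  b_308 = 1
  b_309 = 3;  b_310 = 0;  b_311 = 2;  b_312 = 3;  b_313 = 2;  b_314 = 6
  b_315 = 2;  b_316 = 5;  b_317 = 0;  b_318 = 2;  b_319 = 2;  b_320 = 5
  b_321 = 2;  b_322 = 3;  b_323 = 3;  b_324 = 3;  b_325 = 6;  b_326 = 4
  b_327 = 2;  b_328 = 6;  b_329 = 5;  b_330 = 3;  b_331 = 5;  b_332 = 6
  b_333 = 1;  b_334 = 3;  b_335 = 4;  b_336 = 4;  b_337 = 5;  b_338 = 5
  b_339 = 0;  b_340 = 4;  b_341 = 3;  b_342 = 6;  b_343 = 0;  b_344 = 0
  b_345 = 4;  b_346 = 2;  b_347 = 2;  b_348 = 3;  b_349 = 1;  b_350 = 2
  b_351 = 5;  b_352 = 6;  b_353 = 5;  b_354 = 5;  b_355 = 6;  b_356 = 0
  b_357 = 6;  b_358 = 0;  b_359 = 5;  b_360 = 3;  b_361 = 1;  b_362 = 4
  b_363 = 6;  b_364 = 0;  b_365 = 3;  b_366 = 2;  b_367 = 0;  b_368 = 6
  b_369 = 2;  b_370 = 6;  b_371 = 4;  b_372 = 6;  b_373 = 1;  b_374 = 0
  b_375 = 6;  b_376 = 6;  b_377 = 1;  b_378 = 6;  b_379 = 2;  b_380 = 2
  b_381 = 2;  b_382 = 4;  b_383 = 5
b_384 = 4·5 + 2·4 + 3·2 = 6
b_385 = 4·6 + 2·5 + 3·4 = 4

4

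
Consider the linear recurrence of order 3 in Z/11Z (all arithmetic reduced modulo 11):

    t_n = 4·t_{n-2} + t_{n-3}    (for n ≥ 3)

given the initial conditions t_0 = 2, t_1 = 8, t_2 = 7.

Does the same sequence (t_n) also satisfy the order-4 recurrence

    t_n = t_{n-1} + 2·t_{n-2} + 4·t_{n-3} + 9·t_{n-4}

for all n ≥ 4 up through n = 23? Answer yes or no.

no

Terms t_0..t_23: 2, 8, 7, 1, 3, 0, 2, 3, 8, 3, 2, 9, 0, 5, 9, 9, 8, 1, 8, 1, 0, 1, 1, 4
n=4: candidate gives 10, actual t_4 = 3 ✗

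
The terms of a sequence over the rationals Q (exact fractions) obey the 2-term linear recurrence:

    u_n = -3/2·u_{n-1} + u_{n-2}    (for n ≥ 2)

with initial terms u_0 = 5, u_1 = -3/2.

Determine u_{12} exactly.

u_2 = -3/2·-3/2 + 1·5 = 29/4
u_3 = -3/2·29/4 + 1·-3/2 = -99/8
u_4 = -3/2·-99/8 + 1·29/4 = 413/16
u_5 = -3/2·413/16 + 1·-99/8 = -1635/32
u_6 = -3/2·-1635/32 + 1·413/16 = 6557/64
u_7 = -3/2·6557/64 + 1·-1635/32 = -26211/128
u_8 = -3/2·-26211/128 + 1·6557/64 = 104861/256
u_9 = -3/2·104861/256 + 1·-26211/128 = -419427/512
u_10 = -3/2·-419427/512 + 1·104861/256 = 1677725/1024
u_11 = -3/2·1677725/1024 + 1·-419427/512 = -6710883/2048
u_12 = -3/2·-6710883/2048 + 1·1677725/1024 = 26843549/4096

26843549/4096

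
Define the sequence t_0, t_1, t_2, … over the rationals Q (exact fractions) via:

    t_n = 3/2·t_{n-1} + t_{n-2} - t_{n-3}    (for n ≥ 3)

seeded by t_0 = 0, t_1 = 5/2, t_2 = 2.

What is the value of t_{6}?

t_3 = 3/2·2 + 1·5/2 + -1·0 = 11/2
t_4 = 3/2·11/2 + 1·2 + -1·5/2 = 31/4
t_5 = 3/2·31/4 + 1·11/2 + -1·2 = 121/8
t_6 = 3/2·121/8 + 1·31/4 + -1·11/2 = 399/16

399/16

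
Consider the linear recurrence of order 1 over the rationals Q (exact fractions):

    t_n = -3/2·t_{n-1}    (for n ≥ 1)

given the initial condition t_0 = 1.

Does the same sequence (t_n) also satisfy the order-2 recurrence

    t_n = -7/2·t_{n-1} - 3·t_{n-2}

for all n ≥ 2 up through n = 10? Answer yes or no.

yes

Terms t_0..t_10: 1, -3/2, 9/4, -27/8, 81/16, -243/32, 729/64, -2187/128, 6561/256, -19683/512, 59049/1024
n=2: candidate gives 9/4, actual t_2 = 9/4 ✓
n=3: candidate gives -27/8, actual t_3 = -27/8 ✓
n=4: candidate gives 81/16, actual t_4 = 81/16 ✓
n=5: candidate gives -243/32, actual t_5 = -243/32 ✓
n=6: candidate gives 729/64, actual t_6 = 729/64 ✓
n=7: candidate gives -2187/128, actual t_7 = -2187/128 ✓
n=8: candidate gives 6561/256, actual t_8 = 6561/256 ✓
n=9: candidate gives -19683/512, actual t_9 = -19683/512 ✓
n=10: candidate gives 59049/1024, actual t_10 = 59049/1024 ✓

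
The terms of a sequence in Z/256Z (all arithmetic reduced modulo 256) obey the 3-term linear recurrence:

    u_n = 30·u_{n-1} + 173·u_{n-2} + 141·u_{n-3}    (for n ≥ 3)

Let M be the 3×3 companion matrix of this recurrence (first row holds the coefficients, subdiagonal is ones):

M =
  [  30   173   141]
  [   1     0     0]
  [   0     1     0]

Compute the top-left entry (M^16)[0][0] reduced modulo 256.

(M^16)[0][0] is the top entry after applying M 16 times to the unit state (1, 0, 0). Equivalently it is h_{18} for the auxiliary sequence (h_n) obeying the same recurrence with h_2 = 1 and h_i = 0 for 0 ≤ i < 2:
h_3 = 30·1 + 173·0 + 141·0 = 30
h_4 = 30·30 + 173·1 + 141·0 = 49
h_5 = 30·49 + 173·30 + 141·1 = 145
h_6 = 30·145 + 173·49 + 141·30 = 161
h_7 = 30·161 + 173·145 + 141·49 = 216
h_8 = 30·216 + 173·161 + 141·145 = 250
h_9 = 30·250 + 173·216 + 141·161 = 241
h_10 = 30·241 + 173·250 + 141·216 = 40
h_11 = 30·40 + 173·241 + 141·250 = 63
h_12 = 30·63 + 173·40 + 141·241 = 39
h_13 = 30·39 + 173·63 + 141·40 = 45
h_14 = 30·45 + 173·39 + 141·63 = 84
h_15 = 30·84 + 173·45 + 141·39 = 188
h_16 = 30·188 + 173·84 + 141·45 = 149
h_17 = 30·149 + 173·188 + 141·84 = 198
h_18 = 30·198 + 173·149 + 141·188 = 113

113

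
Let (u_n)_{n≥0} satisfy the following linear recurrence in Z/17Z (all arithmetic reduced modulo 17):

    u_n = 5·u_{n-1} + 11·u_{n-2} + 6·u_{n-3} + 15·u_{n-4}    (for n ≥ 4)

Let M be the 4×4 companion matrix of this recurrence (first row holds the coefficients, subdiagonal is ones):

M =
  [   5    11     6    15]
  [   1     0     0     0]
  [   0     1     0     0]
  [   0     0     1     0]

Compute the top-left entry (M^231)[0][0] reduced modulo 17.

(M^231)[0][0] is the top entry after applying M 231 times to the unit state (1, 0, 0, 0). Equivalently it is h_{234} for the auxiliary sequence (h_n) obeying the same recurrence with h_3 = 1 and h_i = 0 for 0 ≤ i < 3:
h_4 = 5·1 + 11·0 + 6·0 + 15·0 = 5
h_5 = 5·5 + 11·1 + 6·0 + 15·0 = 2
h_6 = 5·2 + 11·5 + 6·1 + 15·0 = 3
h_7 = 5·3 + 11·2 + 6·5 + 15·1 = 14
h_8 = 5·14 + 11·3 + 6·2 + 15·5 = 3
h_9 = 5·3 + 11·14 + 6·3 + 15·2 = 13
Continuing the recurrence:
  h_10 = 6;  h_11 = 10;  h_12 = 1;  h_13 = 6;  h_14 = 4;  h_15 = 4
  h_16 = 13;  h_17 = 2;  h_18 = 16;  h_19 = 2;  h_20 = 2;  h_21 = 5
  h_22 = 10;  h_23 = 11;  h_24 = 4;  h_25 = 4;  h_26 = 8;  h_27 = 1
  h_28 = 7;  h_29 = 1;  h_30 = 4;  h_31 = 3;  h_32 = 0;  h_33 = 4
  h_34 = 13;  h_35 = 1;  h_36 = 2;  h_37 = 6;  h_38 = 15;  h_39 = 15
  h_40 = 0;  h_41 = 5;  h_42 = 0;  h_43 = 8;  h_44 = 2;  h_45 = 3
  h_46 = 0;  h_47 = 12;  h_48 = 6;  h_49 = 3;  h_50 = 0;  h_51 = 11
  h_52 = 10;  h_53 = 12;  h_54 = 15;  h_55 = 7;  h_56 = 14;  h_57 = 9
  h_58 = 7;  h_59 = 0;  h_60 = 1;  h_61 = 12;  h_62 = 6;  h_63 = 15
  h_64 = 7;  h_65 = 8;  h_66 = 8;  h_67 = 4;  h_68 = 6;  h_69 = 4
  h_70 = 9;  h_71 = 15;  h_72 = 16;  h_73 = 2;  h_74 = 3;  h_75 = 1
  h_76 = 1;  h_77 = 13;  h_78 = 8;  h_79 = 0;  h_80 = 11;  h_81 = 9
  h_82 = 14;  h_83 = 14;  h_84 = 1;  h_85 = 4;  h_86 = 2;  h_87 = 15
  h_88 = 0;  h_89 = 16;  h_90 = 13;  h_91 = 7;  h_92 = 2;  h_93 = 14
  h_94 = 6;  h_95 = 12;  h_96 = 2;  h_97 = 14;  h_98 = 16;  h_99 = 1
  h_100 = 6;  h_101 = 7;  h_102 = 7;  h_103 = 10;  h_104 = 4;  h_105 = 5
  h_106 = 13;  h_107 = 5;  h_108 = 3;  h_109 = 2;  h_110 = 13;  h_111 = 10
  h_112 = 12;  h_113 = 6;  h_114 = 9;  h_115 = 10;  h_116 = 8;  h_117 = 5
  h_118 = 2;  h_119 = 8;  h_120 = 8;  h_121 = 11;  h_122 = 0;  h_123 = 0
  h_124 = 16;  h_125 = 7;  h_126 = 7;  h_127 = 4;  h_128 = 5;  h_129 = 12
  h_130 = 6;  h_131 = 14;  h_132 = 11;  h_133 = 0;  h_134 = 6;  h_135 = 0
  h_136 = 10;  h_137 = 1;  h_138 = 1;  h_139 = 8;  h_140 = 3;  h_141 = 5
  h_142 = 2;  h_143 = 16;  h_144 = 7;  h_145 = 9;  h_146 = 10;  h_147 = 6
  h_148 = 10;  h_149 = 5;  h_150 = 15;  h_151 = 8;  h_152 = 11;  h_153 = 2
  h_154 = 13;  h_155 = 1;  h_156 = 2;  h_157 = 10;  h_158 = 1;  h_159 = 6
  h_160 = 12;  h_161 = 10;  h_162 = 12;  h_163 = 9;  h_164 = 9;  h_165 = 9
  h_166 = 4;  h_167 = 2;  h_168 = 5;  h_169 = 2;  h_170 = 1;  h_171 = 2
  h_172 = 6;  h_173 = 3;  h_174 = 6;  h_175 = 10;  h_176 = 3;  h_177 = 2
  h_178 = 6;  h_179 = 16;  h_180 = 16;  h_181 = 16;  h_182 = 0;  h_183 = 2
  h_184 = 6;  h_185 = 3;  h_186 = 8;  h_187 = 3;  h_188 = 7;  h_189 = 8
  h_190 = 0;  h_191 = 5;  h_192 = 8;  h_193 = 11;  h_194 = 3;  h_195 = 4
  h_196 = 1;  h_197 = 11;  h_198 = 16;  h_199 = 12;  h_200 = 11;  h_201 = 6
  h_202 = 4;  h_203 = 9;  h_204 = 1;  h_205 = 14;  h_206 = 8;  h_207 = 12
  h_208 = 9;  h_209 = 10;  h_210 = 1;  h_211 = 9;  h_212 = 13;  h_213 = 14
  h_214 = 10;  h_215 = 9;  h_216 = 9;  h_217 = 6;  h_218 = 10;  h_219 = 16
  h_220 = 4;  h_221 = 6;  h_222 = 14;  h_223 = 9;  h_224 = 6;  h_225 = 14
  h_226 = 9;  h_227 = 13;  h_228 = 15;  h_229 = 6;  h_230 = 0;  h_231 = 11
  h_232 = 10
h_233 = 5·10 + 11·11 + 6·0 + 15·6 = 6
h_234 = 5·6 + 11·10 + 6·11 + 15·0 = 2

2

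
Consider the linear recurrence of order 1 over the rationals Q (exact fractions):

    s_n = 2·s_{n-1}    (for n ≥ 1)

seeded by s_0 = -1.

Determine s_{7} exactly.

-128

s_1 = 2·-1 = -2
s_2 = 2·-2 = -4
s_3 = 2·-4 = -8
s_4 = 2·-8 = -16
s_5 = 2·-16 = -32
s_6 = 2·-32 = -64
s_7 = 2·-64 = -128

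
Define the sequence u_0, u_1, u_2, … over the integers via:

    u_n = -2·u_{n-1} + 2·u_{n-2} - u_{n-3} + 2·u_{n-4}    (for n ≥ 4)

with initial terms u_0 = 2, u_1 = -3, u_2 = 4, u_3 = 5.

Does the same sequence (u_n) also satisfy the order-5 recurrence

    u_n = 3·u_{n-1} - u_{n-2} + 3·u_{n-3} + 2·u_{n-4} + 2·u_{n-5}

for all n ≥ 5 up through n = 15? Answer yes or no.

no

Terms u_0..u_15: 2, -3, 4, 5, 5, -10, 33, -81, 248, -711, 2065, -5962, 17261, -49933, 144480, -418011
n=5: candidate gives 20, actual u_5 = -10 ✗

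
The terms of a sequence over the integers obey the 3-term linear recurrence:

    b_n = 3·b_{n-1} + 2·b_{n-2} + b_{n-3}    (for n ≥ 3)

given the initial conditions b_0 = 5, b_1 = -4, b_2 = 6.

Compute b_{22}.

634294313326

b_3 = 3·6 + 2·-4 + 1·5 = 15
b_4 = 3·15 + 2·6 + 1·-4 = 53
b_5 = 3·53 + 2·15 + 1·6 = 195
b_6 = 3·195 + 2·53 + 1·15 = 706
b_7 = 3·706 + 2·195 + 1·53 = 2561
b_8 = 3·2561 + 2·706 + 1·195 = 9290
b_9 = 3·9290 + 2·2561 + 1·706 = 33698
b_10 = 3·33698 + 2·9290 + 1·2561 = 122235
b_11 = 3·122235 + 2·33698 + 1·9290 = 443391
b_12 = 3·443391 + 2·122235 + 1·33698 = 1608341
b_13 = 3·1608341 + 2·443391 + 1·122235 = 5834040
b_14 = 3·5834040 + 2·1608341 + 1·443391 = 21162193
b_15 = 3·21162193 + 2·5834040 + 1·1608341 = 76763000
b_16 = 3·76763000 + 2·21162193 + 1·5834040 = 278447426
b_17 = 3·278447426 + 2·76763000 + 1·21162193 = 1010030471
b_18 = 3·1010030471 + 2·278447426 + 1·76763000 = 3663749265
b_19 = 3·3663749265 + 2·1010030471 + 1·278447426 = 13289756163
b_20 = 3·13289756163 + 2·3663749265 + 1·1010030471 = 48206797490
b_21 = 3·48206797490 + 2·13289756163 + 1·3663749265 = 174863654061
b_22 = 3·174863654061 + 2·48206797490 + 1·13289756163 = 634294313326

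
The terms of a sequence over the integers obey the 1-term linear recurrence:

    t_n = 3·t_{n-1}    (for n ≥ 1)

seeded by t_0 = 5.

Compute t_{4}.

t_1 = 3·5 = 15
t_2 = 3·15 = 45
t_3 = 3·45 = 135
t_4 = 3·135 = 405

405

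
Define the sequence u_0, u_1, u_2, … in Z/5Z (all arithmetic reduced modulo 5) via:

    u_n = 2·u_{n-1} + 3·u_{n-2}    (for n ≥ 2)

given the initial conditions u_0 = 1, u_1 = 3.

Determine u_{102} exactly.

4

u_2 = 2·3 + 3·1 = 4
u_3 = 2·4 + 3·3 = 2
u_4 = 2·2 + 3·4 = 1
u_5 = 2·1 + 3·2 = 3
(u_4, u_5) = (1, 3) = (u_0, u_1), so the sequence has period 4.
102 ≡ 2 (mod 4), hence u_102 = u_2 = 4.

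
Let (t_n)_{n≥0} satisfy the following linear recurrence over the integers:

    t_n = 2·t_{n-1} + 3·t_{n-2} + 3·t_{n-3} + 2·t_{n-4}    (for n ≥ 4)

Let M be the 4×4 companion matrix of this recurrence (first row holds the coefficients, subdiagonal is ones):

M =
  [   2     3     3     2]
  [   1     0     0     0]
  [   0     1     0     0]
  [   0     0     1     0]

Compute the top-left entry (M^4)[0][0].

75

(M^4)[0][0] is the top entry after applying M 4 times to the unit state (1, 0, 0, 0). Equivalently it is h_{7} for the auxiliary sequence (h_n) obeying the same recurrence with h_3 = 1 and h_i = 0 for 0 ≤ i < 3:
h_4 = 2·1 + 3·0 + 3·0 + 2·0 = 2
h_5 = 2·2 + 3·1 + 3·0 + 2·0 = 7
h_6 = 2·7 + 3·2 + 3·1 + 2·0 = 23
h_7 = 2·23 + 3·7 + 3·2 + 2·1 = 75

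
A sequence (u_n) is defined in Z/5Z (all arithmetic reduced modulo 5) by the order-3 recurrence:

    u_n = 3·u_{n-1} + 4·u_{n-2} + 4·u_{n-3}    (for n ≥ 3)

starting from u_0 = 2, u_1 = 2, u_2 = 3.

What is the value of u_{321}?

u_3 = 3·3 + 4·2 + 4·2 = 0
u_4 = 3·0 + 4·3 + 4·2 = 0
u_5 = 3·0 + 4·0 + 4·3 = 2
u_6 = 3·2 + 4·0 + 4·0 = 1
u_7 = 3·1 + 4·2 + 4·0 = 1
u_8 = 3·1 + 4·1 + 4·2 = 0
u_9 = 3·0 + 4·1 + 4·1 = 3
u_10 = 3·3 + 4·0 + 4·1 = 3
u_11 = 3·3 + 4·3 + 4·0 = 1
u_12 = 3·1 + 4·3 + 4·3 = 2
u_13 = 3·2 + 4·1 + 4·3 = 2
u_14 = 3·2 + 4·2 + 4·1 = 3
(u_12, u_13, u_14) = (2, 2, 3) = (u_0, u_1, u_2), so the sequence has period 12.
321 ≡ 9 (mod 12), hence u_321 = u_9 = 3.

3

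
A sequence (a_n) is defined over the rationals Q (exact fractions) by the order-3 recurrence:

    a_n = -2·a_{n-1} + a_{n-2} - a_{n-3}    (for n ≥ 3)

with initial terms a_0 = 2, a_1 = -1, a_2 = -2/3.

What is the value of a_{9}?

a_3 = -2·-2/3 + 1·-1 + -1·2 = -5/3
a_4 = -2·-5/3 + 1·-2/3 + -1·-1 = 11/3
a_5 = -2·11/3 + 1·-5/3 + -1·-2/3 = -25/3
a_6 = -2·-25/3 + 1·11/3 + -1·-5/3 = 22
a_7 = -2·22 + 1·-25/3 + -1·11/3 = -56
a_8 = -2·-56 + 1·22 + -1·-25/3 = 427/3
a_9 = -2·427/3 + 1·-56 + -1·22 = -1088/3

-1088/3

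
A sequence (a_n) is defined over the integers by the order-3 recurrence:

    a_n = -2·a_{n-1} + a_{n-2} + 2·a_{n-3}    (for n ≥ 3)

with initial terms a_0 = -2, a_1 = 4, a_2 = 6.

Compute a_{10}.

2726

a_3 = -2·6 + 1·4 + 2·-2 = -12
a_4 = -2·-12 + 1·6 + 2·4 = 38
a_5 = -2·38 + 1·-12 + 2·6 = -76
a_6 = -2·-76 + 1·38 + 2·-12 = 166
a_7 = -2·166 + 1·-76 + 2·38 = -332
a_8 = -2·-332 + 1·166 + 2·-76 = 678
a_9 = -2·678 + 1·-332 + 2·166 = -1356
a_10 = -2·-1356 + 1·678 + 2·-332 = 2726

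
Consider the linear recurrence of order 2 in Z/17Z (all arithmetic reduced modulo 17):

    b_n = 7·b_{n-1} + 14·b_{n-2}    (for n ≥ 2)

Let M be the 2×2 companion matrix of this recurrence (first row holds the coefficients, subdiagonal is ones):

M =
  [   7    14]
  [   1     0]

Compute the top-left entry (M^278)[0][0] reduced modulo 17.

(M^278)[0][0] is the top entry after applying M 278 times to the unit state (1, 0). Equivalently it is h_{279} for the auxiliary sequence (h_n) obeying the same recurrence with h_1 = 1 and h_i = 0 for 0 ≤ i < 1:
h_2 = 7·1 + 14·0 = 7
h_3 = 7·7 + 14·1 = 12
h_4 = 7·12 + 14·7 = 12
h_5 = 7·12 + 14·12 = 14
h_6 = 7·14 + 14·12 = 11
h_7 = 7·11 + 14·14 = 1
Continuing the recurrence:
  h_8 = 8;  h_9 = 2;  h_10 = 7;  h_11 = 9;  h_12 = 8;  h_13 = 12
  h_14 = 9;  h_15 = 10;  h_16 = 9;  h_17 = 16;  h_18 = 0;  h_19 = 3
  h_20 = 4;  h_21 = 2;  h_22 = 2;  h_23 = 8;  h_24 = 16;  h_25 = 3
  h_26 = 7;  h_27 = 6;  h_28 = 4;  h_29 = 10;  h_30 = 7;  h_31 = 2
  h_32 = 10;  h_33 = 13;  h_34 = 10;  h_35 = 14;  h_36 = 0;  h_37 = 9
  h_38 = 12;  h_39 = 6;  h_40 = 6;  h_41 = 7;  h_42 = 14;  h_43 = 9
  h_44 = 4;  h_45 = 1;  h_46 = 12;  h_47 = 13;  h_48 = 4;  h_49 = 6
  h_50 = 13;  h_51 = 5;  h_52 = 13;  h_53 = 8;  h_54 = 0;  h_55 = 10
  h_56 = 2;  h_57 = 1;  h_58 = 1;  h_59 = 4;  h_60 = 8;  h_61 = 10
  h_62 = 12;  h_63 = 3;  h_64 = 2;  h_65 = 5;  h_66 = 12;  h_67 = 1
  h_68 = 5;  h_69 = 15;  h_70 = 5;  h_71 = 7;  h_72 = 0;  h_73 = 13
  h_74 = 6;  h_75 = 3;  h_76 = 3;  h_77 = 12;  h_78 = 7;  h_79 = 13
  h_80 = 2;  h_81 = 9;  h_82 = 6;  h_83 = 15;  h_84 = 2;  h_85 = 3
  h_86 = 15;  h_87 = 11;  h_88 = 15;  h_89 = 4;  h_90 = 0;  h_91 = 5
  h_92 = 1;  h_93 = 9;  h_94 = 9;  h_95 = 2;  h_96 = 4;  h_97 = 5
  h_98 = 6;  h_99 = 10;  h_100 = 1;  h_101 = 11;  h_102 = 6;  h_103 = 9
  h_104 = 11;  h_105 = 16;  h_106 = 11;  h_107 = 12;  h_108 = 0;  h_109 = 15
  h_110 = 3;  h_111 = 10;  h_112 = 10;  h_113 = 6;  h_114 = 12;  h_115 = 15
  h_116 = 1;  h_117 = 13;  h_118 = 3;  h_119 = 16;  h_120 = 1;  h_121 = 10
  h_122 = 16;  h_123 = 14;  h_124 = 16;  h_125 = 2;  h_126 = 0;  h_127 = 11
  h_128 = 9;  h_129 = 13;  h_130 = 13;  h_131 = 1;  h_132 = 2;  h_133 = 11
  h_134 = 3;  h_135 = 5;  h_136 = 9;  h_137 = 14;  h_138 = 3;  h_139 = 13
  h_140 = 14;  h_141 = 8;  h_142 = 14;  h_143 = 6;  h_144 = 0;  h_145 = 16
  h_146 = 10;  h_147 = 5;  h_148 = 5;  h_149 = 3;  h_150 = 6;  h_151 = 16
  h_152 = 9;  h_153 = 15;  h_154 = 10;  h_155 = 8;  h_156 = 9;  h_157 = 5
  h_158 = 8;  h_159 = 7;  h_160 = 8;  h_161 = 1;  h_162 = 0;  h_163 = 14
  h_164 = 13;  h_165 = 15;  h_166 = 15;  h_167 = 9;  h_168 = 1;  h_169 = 14
  h_170 = 10;  h_171 = 11;  h_172 = 13;  h_173 = 7;  h_174 = 10;  h_175 = 15
  h_176 = 7;  h_177 = 4;  h_178 = 7;  h_179 = 3;  h_180 = 0;  h_181 = 8
  h_182 = 5;  h_183 = 11;  h_184 = 11;  h_185 = 10;  h_186 = 3;  h_187 = 8
  h_188 = 13;  h_189 = 16;  h_190 = 5;  h_191 = 4;  h_192 = 13;  h_193 = 11
  h_194 = 4;  h_195 = 12;  h_196 = 4;  h_197 = 9;  h_198 = 0;  h_199 = 7
  h_200 = 15;  h_201 = 16;  h_202 = 16;  h_203 = 13;  h_204 = 9;  h_205 = 7
  h_206 = 5;  h_207 = 14;  h_208 = 15;  h_209 = 12;  h_210 = 5;  h_211 = 16
  h_212 = 12;  h_213 = 2;  h_214 = 12;  h_215 = 10;  h_216 = 0;  h_217 = 4
  h_218 = 11;  h_219 = 14;  h_220 = 14;  h_221 = 5;  h_222 = 10;  h_223 = 4
  h_224 = 15;  h_225 = 8;  h_226 = 11;  h_227 = 2;  h_228 = 15;  h_229 = 14
  h_230 = 2;  h_231 = 6;  h_232 = 2;  h_233 = 13;  h_234 = 0;  h_235 = 12
  h_236 = 16;  h_237 = 8;  h_238 = 8;  h_239 = 15;  h_240 = 13;  h_241 = 12
  h_242 = 11;  h_243 = 7;  h_244 = 16;  h_245 = 6;  h_246 = 11;  h_247 = 8
  h_248 = 6;  h_249 = 1;  h_250 = 6;  h_251 = 5;  h_252 = 0;  h_253 = 2
  h_254 = 14;  h_255 = 7;  h_256 = 7;  h_257 = 11;  h_258 = 5;  h_259 = 2
  h_260 = 16;  h_261 = 4;  h_262 = 14;  h_263 = 1;  h_264 = 16;  h_265 = 7
  h_266 = 1;  h_267 = 3;  h_268 = 1;  h_269 = 15;  h_270 = 0;  h_271 = 6
  h_272 = 8;  h_273 = 4;  h_274 = 4;  h_275 = 16;  h_276 = 15;  h_277 = 6
h_278 = 7·6 + 14·15 = 14
h_279 = 7·14 + 14·6 = 12

12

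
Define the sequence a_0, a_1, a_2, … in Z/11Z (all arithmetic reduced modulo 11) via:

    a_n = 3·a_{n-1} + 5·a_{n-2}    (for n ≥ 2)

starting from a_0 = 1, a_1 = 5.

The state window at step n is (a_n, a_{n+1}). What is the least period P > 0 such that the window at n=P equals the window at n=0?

120

n=0: window = (1, 5)
n=1: window = (5, 9)
n=2: window = (9, 8)
n=3: window = (8, 3)
n=4: window = (3, 5)
n=5: window = (5, 8)
n=6: window = (8, 5)
n=7: window = (5, 0)
n=8: window = (0, 3)
n=9: window = (3, 9)
n=10: window = (9, 9)
n=11: window = (9, 6)
n=12: window = (6, 8)
n=13: window = (8, 10)
n=14: window = (10, 4)
n=15: window = (4, 7)
n=16: window = (7, 8)
n=17: window = (8, 4)
n=18: window = (4, 8)
n=19: window = (8, 0)
n=20: window = (0, 7)
n=21: window = (7, 10)
n=22: window = (10, 10)
n=23: window = (10, 3)
n=24: window = (3, 4)
n=25: window = (4, 5)
n=26: window = (5, 2)
n=27: window = (2, 9)
n=28: window = (9, 4)
n=29: window = (4, 2)
n=30: window = (2, 4)
n=31: window = (4, 0)
n=32: window = (0, 9)
n=33: window = (9, 5)
n=34: window = (5, 5)
n=35: window = (5, 7)
n=36: window = (7, 2)
n=37: window = (2, 8)
n=38: window = (8, 1)
n=39: window = (1, 10)
n=40: window = (10, 2)
…
n=118: window = (7, 7)
n=119: window = (7, 1)
n=120: window = (1, 5)
window at n=120 equals window at n=0 → period = 120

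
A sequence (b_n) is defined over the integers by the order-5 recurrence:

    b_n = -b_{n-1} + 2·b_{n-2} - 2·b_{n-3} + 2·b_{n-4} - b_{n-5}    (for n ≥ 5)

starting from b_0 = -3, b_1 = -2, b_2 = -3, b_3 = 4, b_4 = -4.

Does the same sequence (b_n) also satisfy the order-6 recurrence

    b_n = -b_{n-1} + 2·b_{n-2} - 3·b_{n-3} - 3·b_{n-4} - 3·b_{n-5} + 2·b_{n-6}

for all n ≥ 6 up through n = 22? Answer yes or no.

Terms b_0..b_22: -3, -2, -3, 4, -4, 17, -37, 90, -210, 502, -1193, 2834, -6734, 16002, -38026, 90359, -214717, 510225, -1212431, 2881059, -6846164, 16268311, -38657844
n=6: candidate gives -28, actual b_6 = -37 ✗

no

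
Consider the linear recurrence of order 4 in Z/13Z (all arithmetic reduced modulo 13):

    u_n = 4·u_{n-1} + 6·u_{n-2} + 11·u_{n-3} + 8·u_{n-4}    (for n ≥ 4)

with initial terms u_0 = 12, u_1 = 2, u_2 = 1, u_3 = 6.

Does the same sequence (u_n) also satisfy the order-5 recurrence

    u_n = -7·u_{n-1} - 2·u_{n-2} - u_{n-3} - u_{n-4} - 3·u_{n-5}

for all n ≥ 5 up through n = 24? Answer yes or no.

yes

Terms u_0..u_24: 12, 2, 1, 6, 5, 5, 7, 5, 1, 8, 6, 6, 0, 10, 11, 9, 4, 11, 8, 6, 4, 7, 0, 4, 8
n=5: candidate gives 5, actual u_5 = 5 ✓
n=6: candidate gives 7, actual u_6 = 7 ✓
n=7: candidate gives 5, actual u_7 = 5 ✓
n=8: candidate gives 1, actual u_8 = 1 ✓
n=9: candidate gives 8, actual u_9 = 8 ✓
n=10: candidate gives 6, actual u_10 = 6 ✓
n=11: candidate gives 6, actual u_11 = 6 ✓
n=12: candidate gives 0, actual u_12 = 0 ✓
n=13: candidate gives 10, actual u_13 = 10 ✓
n=14: candidate gives 11, actual u_14 = 11 ✓
n=15: candidate gives 9, actual u_15 = 9 ✓
n=16: candidate gives 4, actual u_16 = 4 ✓
n=17: candidate gives 11, actual u_17 = 11 ✓
n=18: candidate gives 8, actual u_18 = 8 ✓
n=19: candidate gives 6, actual u_19 = 6 ✓
n=20: candidate gives 4, actual u_20 = 4 ✓
n=21: candidate gives 7, actual u_21 = 7 ✓
n=22: candidate gives 0, actual u_22 = 0 ✓
n=23: candidate gives 4, actual u_23 = 4 ✓
n=24: candidate gives 8, actual u_24 = 8 ✓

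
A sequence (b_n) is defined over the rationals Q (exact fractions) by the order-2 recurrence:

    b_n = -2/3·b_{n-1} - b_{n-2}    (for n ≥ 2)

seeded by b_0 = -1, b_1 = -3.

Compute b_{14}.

-617639/177147

b_2 = -2/3·-3 + -1·-1 = 3
b_3 = -2/3·3 + -1·-3 = 1
b_4 = -2/3·1 + -1·3 = -11/3
b_5 = -2/3·-11/3 + -1·1 = 13/9
b_6 = -2/3·13/9 + -1·-11/3 = 73/27
b_7 = -2/3·73/27 + -1·13/9 = -263/81
b_8 = -2/3·-263/81 + -1·73/27 = -131/243
b_9 = -2/3·-131/243 + -1·-263/81 = 2629/729
b_10 = -2/3·2629/729 + -1·-131/243 = -4079/2187
b_11 = -2/3·-4079/2187 + -1·2629/729 = -15503/6561
b_12 = -2/3·-15503/6561 + -1·-4079/2187 = 67717/19683
b_13 = -2/3·67717/19683 + -1·-15503/6561 = 4093/59049
b_14 = -2/3·4093/59049 + -1·67717/19683 = -617639/177147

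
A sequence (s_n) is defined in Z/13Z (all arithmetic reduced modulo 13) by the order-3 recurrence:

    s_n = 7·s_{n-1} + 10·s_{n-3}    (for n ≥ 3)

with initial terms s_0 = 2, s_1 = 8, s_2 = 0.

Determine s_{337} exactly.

9

s_3 = 7·0 + 0·8 + 10·2 = 7
s_4 = 7·7 + 0·0 + 10·8 = 12
s_5 = 7·12 + 0·7 + 10·0 = 6
s_6 = 7·6 + 0·12 + 10·7 = 8
s_7 = 7·8 + 0·6 + 10·12 = 7
s_8 = 7·7 + 0·8 + 10·6 = 5
Continuing the recurrence:
  s_9 = 11;  s_10 = 4;  s_11 = 0;  s_12 = 6;  s_13 = 4;  s_14 = 2
  s_15 = 9;  s_16 = 12;  s_17 = 0;  s_18 = 12;  s_19 = 9;  s_20 = 11
  s_21 = 2;  s_22 = 0;  s_23 = 6;  s_24 = 10;  s_25 = 5;  s_26 = 4
  s_27 = 11;  s_28 = 10;  s_29 = 6;  s_30 = 9;  s_31 = 7;  s_32 = 5
  s_33 = 8;  s_34 = 9;  s_35 = 9;  s_36 = 0;  s_37 = 12;  s_38 = 5
  s_39 = 9;  s_40 = 1;  s_41 = 5;  s_42 = 8;  s_43 = 1;  s_44 = 5
  s_45 = 11;  s_46 = 9;  s_47 = 9;  s_48 = 4;  s_49 = 1;  s_50 = 6
  s_51 = 4;  s_52 = 12;  s_53 = 1;  s_54 = 8;  s_55 = 7;  s_56 = 7
  s_57 = 12;  s_58 = 11;  s_59 = 4;  s_60 = 5;  s_61 = 2;  s_62 = 2
  s_63 = 12;  s_64 = 0;  s_65 = 7;  s_66 = 0;  s_67 = 0;  s_68 = 5
  s_69 = 9;  s_70 = 11;  s_71 = 10;  s_72 = 4;  s_73 = 8;  s_74 = 0
  s_75 = 1;  s_76 = 9;  s_77 = 11;  s_78 = 9;  s_79 = 10;  s_80 = 11
  s_81 = 11;  s_82 = 8;  s_83 = 10;  s_84 = 11;  s_85 = 1;  s_86 = 3
  s_87 = 1;  s_88 = 4;  s_89 = 6;  s_90 = 0;  s_91 = 1;  s_92 = 2
  s_93 = 1;  s_94 = 4;  s_95 = 9;  s_96 = 8;  s_97 = 5;  s_98 = 8
  s_99 = 6;  s_100 = 1;  s_101 = 9;  s_102 = 6;  s_103 = 0;  s_104 = 12
  s_105 = 1;  s_106 = 7;  s_107 = 0;  s_108 = 10;  s_109 = 10;  s_110 = 5
  s_111 = 5;  s_112 = 5;  s_113 = 7;  s_114 = 8;  s_115 = 2;  s_116 = 6
  s_117 = 5;  s_118 = 3;  s_119 = 3;  s_120 = 6;  s_121 = 7;  s_122 = 1
  s_123 = 2;  s_124 = 6;  s_125 = 0;  s_126 = 7;  s_127 = 5;  s_128 = 9
  s_129 = 3;  s_130 = 6;  s_131 = 2;  s_132 = 5;  s_133 = 4;  s_134 = 9
  s_135 = 9;  s_136 = 12;  s_137 = 5;  s_138 = 8;  s_139 = 7;  s_140 = 8
  s_141 = 6;  s_142 = 8;  s_143 = 6;  s_144 = 11;  s_145 = 1;  s_146 = 2
  s_147 = 7;  s_148 = 7;  s_149 = 4;  s_150 = 7;  s_151 = 2;  s_152 = 2
  s_153 = 6;  s_154 = 10;  s_155 = 12;  s_156 = 1;  s_157 = 3;  s_158 = 11
  s_159 = 9;  s_160 = 2;  s_161 = 7;  s_162 = 9;  s_163 = 5;  s_164 = 1
  s_165 = 6;  s_166 = 1;  s_167 = 4;  s_168 = 10;  s_169 = 2;  s_170 = 2
  s_171 = 10;  s_172 = 12;  s_173 = 0;  s_174 = 9;  s_175 = 1;  s_176 = 7
  s_177 = 9;  s_178 = 8;  s_179 = 9;  s_180 = 10;  s_181 = 7;  s_182 = 9
  s_183 = 7;  s_184 = 2;  s_185 = 0;  s_186 = 5;  s_187 = 3;  s_188 = 8
  s_189 = 2;  s_190 = 5;  s_191 = 11;  s_192 = 6;  s_193 = 1;  s_194 = 0
  s_195 = 8;  s_196 = 1;  s_197 = 7;  s_198 = 12;  s_199 = 3;  s_200 = 0
  s_201 = 3;  s_202 = 12;  s_203 = 6;  s_204 = 7;  s_205 = 0;  s_206 = 8
  s_207 = 9;  s_208 = 11;  s_209 = 1;  s_210 = 6;  s_211 = 9;  s_212 = 8
  s_213 = 12;  s_214 = 5;  s_215 = 11;  s_216 = 2;  s_217 = 12;  s_218 = 12
  s_219 = 0;  s_220 = 3;  s_221 = 11;  s_222 = 12;  s_223 = 10;  s_224 = 11
  s_225 = 2;  s_226 = 10;  s_227 = 11;  s_228 = 6;  s_229 = 12;  s_230 = 12
  s_231 = 1;  s_232 = 10;  s_233 = 8;  s_234 = 1;  s_235 = 3;  s_236 = 10
  s_237 = 2;  s_238 = 5;  s_239 = 5;  s_240 = 3;  s_241 = 6;  s_242 = 1
  s_243 = 11;  s_244 = 7;  s_245 = 7;  s_246 = 3;  s_247 = 0;  s_248 = 5
  s_249 = 0;  s_250 = 0;  s_251 = 11;  s_252 = 12;  s_253 = 6;  s_254 = 9
  s_255 = 1;  s_256 = 2;  s_257 = 0;  s_258 = 10;  s_259 = 12;  s_260 = 6
  s_261 = 12;  s_262 = 9;  s_263 = 6;  s_264 = 6;  s_265 = 2;  s_266 = 9
  s_267 = 6;  s_268 = 10;  s_269 = 4;  s_270 = 10;  s_271 = 1;  s_272 = 8
  s_273 = 0;  s_274 = 10;  s_275 = 7;  s_276 = 10;  s_277 = 1;  s_278 = 12
  s_279 = 2;  s_280 = 11;  s_281 = 2;  s_282 = 8;  s_283 = 10;  s_284 = 12
  s_285 = 8;  s_286 = 0;  s_287 = 3;  s_288 = 10;  s_289 = 5;  s_290 = 0
  s_291 = 9;  s_292 = 9;  s_293 = 11;  s_294 = 11;  s_295 = 11;  s_296 = 5
  s_297 = 2;  s_298 = 7;  s_299 = 8;  s_300 = 11;  s_301 = 4;  s_302 = 4
  s_303 = 8;  s_304 = 5;  s_305 = 10;  s_306 = 7;  s_307 = 8;  s_308 = 0
  s_309 = 5;  s_310 = 11;  s_311 = 12;  s_312 = 4;  s_313 = 8;  s_314 = 7
  s_315 = 11;  s_316 = 1;  s_317 = 12;  s_318 = 12;  s_319 = 3;  s_320 = 11
  s_321 = 2;  s_322 = 5;  s_323 = 2;  s_324 = 8;  s_325 = 2;  s_326 = 8
  s_327 = 6;  s_328 = 10;  s_329 = 7;  s_330 = 5;  s_331 = 5;  s_332 = 1
  s_333 = 5;  s_334 = 7;  s_335 = 7
s_336 = 7·7 + 0·7 + 10·5 = 8
s_337 = 7·8 + 0·7 + 10·7 = 9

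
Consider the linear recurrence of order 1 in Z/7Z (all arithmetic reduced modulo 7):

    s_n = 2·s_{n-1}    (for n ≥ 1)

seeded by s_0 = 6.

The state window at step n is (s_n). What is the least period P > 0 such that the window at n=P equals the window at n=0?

3

n=0: window = (6)
n=1: window = (5)
n=2: window = (3)
n=3: window = (6)
window at n=3 equals window at n=0 → period = 3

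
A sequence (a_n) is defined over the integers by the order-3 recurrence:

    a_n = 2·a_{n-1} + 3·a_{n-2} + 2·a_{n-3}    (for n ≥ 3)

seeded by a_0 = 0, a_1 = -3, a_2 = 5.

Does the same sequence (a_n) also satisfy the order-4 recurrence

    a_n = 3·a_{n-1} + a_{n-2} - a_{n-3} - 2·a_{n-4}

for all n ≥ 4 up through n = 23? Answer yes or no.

yes

Terms a_0..a_23: 0, -3, 5, 1, 11, 35, 105, 337, 1059, 3339, 10529, 33193, 104651, 329939, 1040217, 3279553, 10339635, 32598363, 102774737, 324023833, 1021568603, 3220758179, 10154269833, 32013951409
n=4: candidate gives 11, actual a_4 = 11 ✓
n=5: candidate gives 35, actual a_5 = 35 ✓
n=6: candidate gives 105, actual a_6 = 105 ✓
n=7: candidate gives 337, actual a_7 = 337 ✓
n=8: candidate gives 1059, actual a_8 = 1059 ✓
n=9: candidate gives 3339, actual a_9 = 3339 ✓
n=10: candidate gives 10529, actual a_10 = 10529 ✓
n=11: candidate gives 33193, actual a_11 = 33193 ✓
n=12: candidate gives 104651, actual a_12 = 104651 ✓
n=13: candidate gives 329939, actual a_13 = 329939 ✓
n=14: candidate gives 1040217, actual a_14 = 1040217 ✓
n=15: candidate gives 3279553, actual a_15 = 3279553 ✓
n=16: candidate gives 10339635, actual a_16 = 10339635 ✓
n=17: candidate gives 32598363, actual a_17 = 32598363 ✓
n=18: candidate gives 102774737, actual a_18 = 102774737 ✓
n=19: candidate gives 324023833, actual a_19 = 324023833 ✓
n=20: candidate gives 1021568603, actual a_20 = 1021568603 ✓
n=21: candidate gives 3220758179, actual a_21 = 3220758179 ✓
n=22: candidate gives 10154269833, actual a_22 = 10154269833 ✓
n=23: candidate gives 32013951409, actual a_23 = 32013951409 ✓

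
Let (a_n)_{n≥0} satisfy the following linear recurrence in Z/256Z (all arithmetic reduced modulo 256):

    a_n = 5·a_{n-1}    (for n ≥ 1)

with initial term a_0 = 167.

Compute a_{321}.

a_1 = 5·167 = 67
a_2 = 5·67 = 79
a_3 = 5·79 = 139
a_4 = 5·139 = 183
a_5 = 5·183 = 147
a_6 = 5·147 = 223
a_7 = 5·223 = 91
a_8 = 5·91 = 199
a_9 = 5·199 = 227
a_10 = 5·227 = 111
a_11 = 5·111 = 43
a_12 = 5·43 = 215
a_13 = 5·215 = 51
a_14 = 5·51 = 255
a_15 = 5·255 = 251
a_16 = 5·251 = 231
a_17 = 5·231 = 131
a_18 = 5·131 = 143
a_19 = 5·143 = 203
a_20 = 5·203 = 247
a_21 = 5·247 = 211
a_22 = 5·211 = 31
a_23 = 5·31 = 155
a_24 = 5·155 = 7
a_25 = 5·7 = 35
a_26 = 5·35 = 175
a_27 = 5·175 = 107
a_28 = 5·107 = 23
a_29 = 5·23 = 115
a_30 = 5·115 = 63
a_31 = 5·63 = 59
a_32 = 5·59 = 39
a_33 = 5·39 = 195
a_34 = 5·195 = 207
a_35 = 5·207 = 11
a_36 = 5·11 = 55
a_37 = 5·55 = 19
a_38 = 5·19 = 95
a_39 = 5·95 = 219
a_40 = 5·219 = 71
a_41 = 5·71 = 99
a_42 = 5·99 = 239
a_43 = 5·239 = 171
a_44 = 5·171 = 87
a_45 = 5·87 = 179
a_46 = 5·179 = 127
a_47 = 5·127 = 123
a_48 = 5·123 = 103
a_49 = 5·103 = 3
a_50 = 5·3 = 15
a_51 = 5·15 = 75
a_52 = 5·75 = 119
a_53 = 5·119 = 83
a_54 = 5·83 = 159
a_55 = 5·159 = 27
a_56 = 5·27 = 135
a_57 = 5·135 = 163
a_58 = 5·163 = 47
a_59 = 5·47 = 235
a_60 = 5·235 = 151
a_61 = 5·151 = 243
a_62 = 5·243 = 191
a_63 = 5·191 = 187
a_64 = 5·187 = 167
(a_64) = (167) = (a_0), so the sequence has period 64.
321 ≡ 1 (mod 64), hence a_321 = a_1 = 67.

67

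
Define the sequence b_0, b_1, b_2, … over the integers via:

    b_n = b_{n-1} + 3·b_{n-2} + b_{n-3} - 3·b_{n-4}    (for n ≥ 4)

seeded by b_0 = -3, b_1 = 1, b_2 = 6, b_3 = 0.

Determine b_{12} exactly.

b_4 = 1·0 + 3·6 + 1·1 + -3·-3 = 28
b_5 = 1·28 + 3·0 + 1·6 + -3·1 = 31
b_6 = 1·31 + 3·28 + 1·0 + -3·6 = 97
b_7 = 1·97 + 3·31 + 1·28 + -3·0 = 218
b_8 = 1·218 + 3·97 + 1·31 + -3·28 = 456
b_9 = 1·456 + 3·218 + 1·97 + -3·31 = 1114
b_10 = 1·1114 + 3·456 + 1·218 + -3·97 = 2409
b_11 = 1·2409 + 3·1114 + 1·456 + -3·218 = 5553
b_12 = 1·5553 + 3·2409 + 1·1114 + -3·456 = 12526

12526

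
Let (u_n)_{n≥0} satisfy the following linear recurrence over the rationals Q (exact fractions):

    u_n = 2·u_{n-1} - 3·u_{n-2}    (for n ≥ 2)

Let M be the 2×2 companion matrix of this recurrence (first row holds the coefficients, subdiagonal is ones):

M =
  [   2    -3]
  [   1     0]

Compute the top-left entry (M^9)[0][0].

-22

(M^9)[0][0] is the top entry after applying M 9 times to the unit state (1, 0). Equivalently it is h_{10} for the auxiliary sequence (h_n) obeying the same recurrence with h_1 = 1 and h_i = 0 for 0 ≤ i < 1:
h_2 = 2·1 + -3·0 = 2
h_3 = 2·2 + -3·1 = 1
h_4 = 2·1 + -3·2 = -4
h_5 = 2·-4 + -3·1 = -11
h_6 = 2·-11 + -3·-4 = -10
h_7 = 2·-10 + -3·-11 = 13
h_8 = 2·13 + -3·-10 = 56
h_9 = 2·56 + -3·13 = 73
h_10 = 2·73 + -3·56 = -22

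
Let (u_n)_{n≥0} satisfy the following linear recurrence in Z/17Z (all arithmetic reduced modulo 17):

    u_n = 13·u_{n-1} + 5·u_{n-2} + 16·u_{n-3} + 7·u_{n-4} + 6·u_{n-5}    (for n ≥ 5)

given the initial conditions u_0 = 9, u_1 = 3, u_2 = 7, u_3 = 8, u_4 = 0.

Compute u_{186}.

13

u_5 = 13·0 + 5·8 + 16·7 + 7·3 + 6·9 = 6
u_6 = 13·6 + 5·0 + 16·8 + 7·7 + 6·3 = 1
u_7 = 13·1 + 5·6 + 16·0 + 7·8 + 6·7 = 5
u_8 = 13·5 + 5·1 + 16·6 + 7·0 + 6·8 = 10
u_9 = 13·10 + 5·5 + 16·1 + 7·6 + 6·0 = 9
u_10 = 13·9 + 5·10 + 16·5 + 7·1 + 6·6 = 1
Continuing the recurrence:
  u_11 = 4;  u_12 = 12;  u_13 = 9;  u_14 = 13;  u_15 = 15;  u_16 = 2
  u_17 = 2;  u_18 = 13;  u_19 = 3;  u_20 = 2;  u_21 = 3;  u_22 = 13
  u_23 = 9;  u_24 = 7;  u_25 = 3;  u_26 = 4;  u_27 = 14;  u_28 = 13
  u_29 = 9;  u_30 = 10;  u_31 = 12;  u_32 = 15;  u_33 = 12;  u_34 = 3
  u_35 = 7;  u_36 = 16;  u_37 = 6;  u_38 = 6;  u_39 = 6;  u_40 = 1
  u_41 = 5;  u_42 = 6;  u_43 = 10;  u_44 = 11;  u_45 = 7;  u_46 = 4
  u_47 = 12;  u_48 = 0;  u_49 = 1;  u_50 = 3;  u_51 = 16;  u_52 = 5
  u_53 = 13;  u_54 = 1;  u_55 = 16;  u_56 = 8;  u_57 = 15;  u_58 = 15
  u_59 = 6;  u_60 = 1;  u_61 = 11;  u_62 = 14;  u_63 = 11;  u_64 = 7
  u_65 = 11;  u_66 = 8;  u_67 = 7;  u_68 = 14;  u_69 = 5;  u_70 = 12
  u_71 = 9;  u_72 = 6;  u_73 = 9;  u_74 = 14;  u_75 = 16;  u_76 = 8
  u_77 = 14;  u_78 = 1;  u_79 = 16;  u_80 = 11;  u_81 = 11;  u_82 = 1
  u_83 = 5;  u_84 = 11;  u_85 = 4;  u_86 = 5;  u_87 = 13;  u_88 = 8
  u_89 = 3;  u_90 = 6;  u_91 = 2;  u_92 = 0;  u_93 = 5;  u_94 = 4
  u_95 = 8;  u_96 = 12;  u_97 = 6;  u_98 = 1;  u_99 = 9;  u_100 = 10
  u_101 = 16;  u_102 = 3;  u_103 = 8;  u_104 = 6;  u_105 = 15;  u_106 = 11
  u_107 = 14;  u_108 = 6;  u_109 = 6;  u_110 = 6;  u_111 = 11;  u_112 = 4
  u_113 = 9;  u_114 = 0;  u_115 = 1;  u_116 = 13;  u_117 = 6;  u_118 = 9
  u_119 = 5;  u_120 = 14;  u_121 = 12;  u_122 = 14;  u_123 = 11;  u_124 = 6
  u_125 = 15;  u_126 = 10;  u_127 = 3;  u_128 = 12;  u_129 = 13;  u_130 = 12
  u_131 = 1;  u_132 = 9;  u_133 = 1;  u_134 = 15;  u_135 = 15;  u_136 = 15
  u_137 = 10;  u_138 = 12;  u_139 = 12;  u_140 = 10;  u_141 = 15;  u_142 = 3
  u_143 = 5;  u_144 = 3;  u_145 = 5;  u_146 = 16;  u_147 = 11;  u_148 = 14
  u_149 = 2;  u_150 = 6;  u_151 = 9;  u_152 = 3;  u_153 = 6;  u_154 = 2
  u_155 = 16;  u_156 = 15;  u_157 = 10;  u_158 = 1;  u_159 = 2;  u_160 = 1
  u_161 = 12;  u_162 = 5;  u_163 = 8;  u_164 = 0;  u_165 = 6;  u_166 = 7
  u_167 = 3;  u_168 = 14;  u_169 = 11;  u_170 = 6;  u_171 = 12;  u_172 = 2
  u_173 = 3;  u_174 = 9;  u_175 = 12;  u_176 = 12;  u_177 = 2;  u_178 = 2
  u_179 = 9;  u_180 = 9;  u_181 = 8;  u_182 = 13;  u_183 = 3;  u_184 = 9
u_185 = 13·9 + 5·3 + 16·13 + 7·8 + 6·9 = 8
u_186 = 13·8 + 5·9 + 16·3 + 7·13 + 6·8 = 13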